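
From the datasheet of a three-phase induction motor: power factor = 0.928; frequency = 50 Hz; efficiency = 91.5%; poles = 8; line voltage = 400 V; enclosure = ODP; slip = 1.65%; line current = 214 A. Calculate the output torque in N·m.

P_in = √3·V·I·cosφ = 1.732 × 400 × 214 × 0.928 = 137585 W
P_out = η·P_in = 0.915 × 137585 = 125890 W
n_s = 120×50/8 = 750 rpm; n = 750×(1−0.0165) = 738 rpm
ω = 2π×738/60 = 77.28 rad/s
τ = P_out/ω = 125890/77.28 = 1630 N·m

1630 N·m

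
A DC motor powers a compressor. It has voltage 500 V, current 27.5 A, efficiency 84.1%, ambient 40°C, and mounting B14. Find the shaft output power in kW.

11.6 kW

P_in = V·I = 500 × 27.5 = 13750 W
P_out = η·P_in = 0.841 × 13750 = 11564 W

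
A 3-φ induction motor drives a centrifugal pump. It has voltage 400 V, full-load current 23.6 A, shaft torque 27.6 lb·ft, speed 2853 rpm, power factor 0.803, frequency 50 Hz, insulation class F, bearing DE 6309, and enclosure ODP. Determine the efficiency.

85.2 %

τ = 27.6 lb·ft × 1.356 = 37.43 N·m
ω = 2π × 2853/60 = 298.8 rad/s; P_out = τω = 37.43 × 298.8 = 11184 W
P_in = √3·V_L·I_L·cosφ = 1.732 × 400 × 23.6 × 0.803 = 13129 W
η = P_out / P_in = 11184 / 13129 = 0.852 = 85.2%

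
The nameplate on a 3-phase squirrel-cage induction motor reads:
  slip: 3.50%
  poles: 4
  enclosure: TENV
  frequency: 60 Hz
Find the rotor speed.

1737 rpm

n_s = 120f/p = 120×60/4 = 1800 rpm
n = n_s(1 − s) = 1800 × (1 − 0.035) = 1737 rpm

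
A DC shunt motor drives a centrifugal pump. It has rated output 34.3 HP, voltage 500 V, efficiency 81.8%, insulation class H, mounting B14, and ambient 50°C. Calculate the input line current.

62.6 A

P_out = 34.3 × 746 = 25588 W
P_in = P_out / η = 25588 / 0.818 = 31281 W
I = P_in / V = 31281 / 500 = 62.6 A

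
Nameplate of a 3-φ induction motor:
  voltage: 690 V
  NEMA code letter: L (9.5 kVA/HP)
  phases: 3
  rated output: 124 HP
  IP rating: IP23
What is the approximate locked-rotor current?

986 A

S_LR = 9.5 × 124 = 1178 kVA
I_LR = S_LR/(√3·V_L) = 1178000/(1.732×690) = 986 A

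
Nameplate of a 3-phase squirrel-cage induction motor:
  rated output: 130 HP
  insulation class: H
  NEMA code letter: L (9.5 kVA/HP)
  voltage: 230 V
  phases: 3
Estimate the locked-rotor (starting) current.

3100 A

S_LR = 9.5 × 130 = 1235 kVA
I_LR = S_LR/(√3·V_L) = 1235000/(1.732×230) = 3100 A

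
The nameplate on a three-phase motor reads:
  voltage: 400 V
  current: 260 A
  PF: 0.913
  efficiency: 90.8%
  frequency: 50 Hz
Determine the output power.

149 kW

P_in = √3·V·I·cosφ = 1.732 × 400 × 260 × 0.913 = 164457 W
P_out = η·P_in = 0.908 × 164457 = 149327 W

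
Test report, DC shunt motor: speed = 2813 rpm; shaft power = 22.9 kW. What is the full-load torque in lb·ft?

ω = 2π × 2813/60 = 294.6 rad/s
τ = P/ω = 22900/294.6 = 77.73 N·m
In lb·ft: 77.73/1.356 = 57.3 lb·ft

57.3 lb·ft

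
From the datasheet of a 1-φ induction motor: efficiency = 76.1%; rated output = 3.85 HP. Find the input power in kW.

P_out = 3.85 × 746 = 2872 W
P_in = P_out/η = 2872/0.761 = 3774 W = 3.77 kW

3.77 kW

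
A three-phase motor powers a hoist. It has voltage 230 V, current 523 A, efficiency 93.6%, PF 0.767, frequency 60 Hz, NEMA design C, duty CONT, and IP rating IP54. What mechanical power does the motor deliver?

P_in = √3·V·I·cosφ = 1.732 × 230 × 523 × 0.767 = 159799 W
P_out = η·P_in = 0.936 × 159799 = 149572 W

150 kW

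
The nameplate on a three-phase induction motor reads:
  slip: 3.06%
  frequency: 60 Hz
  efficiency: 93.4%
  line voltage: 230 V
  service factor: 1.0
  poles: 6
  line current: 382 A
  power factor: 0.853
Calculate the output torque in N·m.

995 N·m

P_in = √3·V·I·cosφ = 1.732 × 230 × 382 × 0.853 = 129804 W
P_out = η·P_in = 0.934 × 129804 = 121237 W
n_s = 120×60/6 = 1200 rpm; n = 1200×(1−0.0306) = 1163 rpm
ω = 2π×1163/60 = 121.8 rad/s
τ = P_out/ω = 121237/121.8 = 995 N·m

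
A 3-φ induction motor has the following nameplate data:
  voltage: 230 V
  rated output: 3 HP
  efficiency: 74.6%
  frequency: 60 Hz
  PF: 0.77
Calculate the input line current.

9.78 A

P_out = 3 × 746 = 2238 W
P_in = P_out / η = 2238 / 0.746 = 3000 W
I_L = P_in / (√3·V_L·cosφ) = 3000 / (1.732 × 230 × 0.77) = 9.78 A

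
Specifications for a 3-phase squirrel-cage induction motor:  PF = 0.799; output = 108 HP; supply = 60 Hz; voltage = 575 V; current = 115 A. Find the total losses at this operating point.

10900 W

P_in = √3·V·I·cosφ = 1.732×575×115×0.799 = 91508 W
P_out = 108×746 = 80568 W
Losses = P_in − P_out = 91508 − 80568 = 10940 W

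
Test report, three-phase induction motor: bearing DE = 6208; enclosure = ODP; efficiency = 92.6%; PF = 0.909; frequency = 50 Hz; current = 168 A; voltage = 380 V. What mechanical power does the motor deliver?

P_in = √3·V·I·cosφ = 1.732 × 380 × 168 × 0.909 = 100509 W
P_out = η·P_in = 0.926 × 100509 = 93071 W

93.1 kW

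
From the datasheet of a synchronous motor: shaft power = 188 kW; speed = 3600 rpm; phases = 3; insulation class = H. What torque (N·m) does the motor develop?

499 N·m

ω = 2π × 3600/60 = 377 rad/s
τ = P/ω = 188000/377 = 499 N·m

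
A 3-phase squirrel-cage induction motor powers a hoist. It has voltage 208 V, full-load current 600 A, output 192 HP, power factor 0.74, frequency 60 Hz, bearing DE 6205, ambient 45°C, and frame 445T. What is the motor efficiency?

89.5 %

P_out = 192 × 746 = 143232 W
P_in = √3·V_L·I_L·cosφ = 1.732 × 208 × 600 × 0.74 = 159954 W
η = P_out / P_in = 143232 / 159954 = 0.895 = 89.5%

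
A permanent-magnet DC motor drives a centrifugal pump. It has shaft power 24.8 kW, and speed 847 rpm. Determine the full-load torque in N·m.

ω = 2π × 847/60 = 88.7 rad/s
τ = P/ω = 24800/88.7 = 280 N·m

280 N·m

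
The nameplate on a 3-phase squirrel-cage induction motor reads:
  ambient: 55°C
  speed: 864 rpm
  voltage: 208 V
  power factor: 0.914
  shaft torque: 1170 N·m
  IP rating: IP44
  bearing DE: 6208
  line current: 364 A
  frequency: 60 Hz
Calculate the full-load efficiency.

88.3 %

ω = 2π × 864/60 = 90.48 rad/s; P_out = τω = 1170 × 90.48 = 105862 W
P_in = √3·V_L·I_L·cosφ = 1.732 × 208 × 364 × 0.914 = 119856 W
η = P_out / P_in = 105862 / 119856 = 0.883 = 88.3%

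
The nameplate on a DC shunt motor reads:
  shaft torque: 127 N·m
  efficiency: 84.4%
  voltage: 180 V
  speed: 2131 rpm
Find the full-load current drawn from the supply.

ω = 2π×2131/60 = 223.2 rad/s; P_out = τω = 127 × 223.2 = 28346 W
P_in = P_out / η = 28346 / 0.844 = 33585 W
I = P_in / V = 33585 / 180 = 187 A

187 A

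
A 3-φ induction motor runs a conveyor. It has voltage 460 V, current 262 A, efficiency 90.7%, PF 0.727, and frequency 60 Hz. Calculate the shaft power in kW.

138 kW

P_in = √3·V·I·cosφ = 1.732 × 460 × 262 × 0.727 = 151754 W
P_out = η·P_in = 0.907 × 151754 = 137641 W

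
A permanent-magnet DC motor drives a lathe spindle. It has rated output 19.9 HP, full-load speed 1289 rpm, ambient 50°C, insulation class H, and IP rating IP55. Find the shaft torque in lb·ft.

P_out = 19.9 × 746 = 14845 W
ω = 2π × 1289/60 = 135 rad/s
τ = P_out/ω = 14845/135 = 110 N·m
In lb·ft: 110/1.356 = 81.1 lb·ft

81.1 lb·ft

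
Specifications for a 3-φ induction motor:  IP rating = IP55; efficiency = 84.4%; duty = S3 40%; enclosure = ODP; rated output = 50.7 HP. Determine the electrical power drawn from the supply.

44.8 kW

P_out = 50.7 × 746 = 37822 W
P_in = P_out/η = 37822/0.844 = 44813 W = 44.8 kW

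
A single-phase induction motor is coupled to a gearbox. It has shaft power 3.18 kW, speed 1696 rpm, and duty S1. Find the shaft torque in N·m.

ω = 2π × 1696/60 = 177.6 rad/s
τ = P/ω = 3180/177.6 = 17.9 N·m

17.9 N·m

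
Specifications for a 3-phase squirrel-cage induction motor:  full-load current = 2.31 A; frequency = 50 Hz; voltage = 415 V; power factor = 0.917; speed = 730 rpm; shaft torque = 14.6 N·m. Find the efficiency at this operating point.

73.3 %

ω = 2π × 730/60 = 76.45 rad/s; P_out = τω = 14.6 × 76.45 = 1116 W
P_in = √3·V_L·I_L·cosφ = 1.732 × 415 × 2.31 × 0.917 = 1523 W
η = P_out / P_in = 1116 / 1523 = 0.733 = 73.3%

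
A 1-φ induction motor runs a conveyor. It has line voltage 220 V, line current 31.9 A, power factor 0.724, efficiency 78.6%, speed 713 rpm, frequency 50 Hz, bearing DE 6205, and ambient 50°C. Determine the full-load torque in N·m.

53.5 N·m

P_in = V·I·cosφ = 220 × 31.9 × 0.724 = 5081 W
P_out = η·P_in = 0.786 × 5081 = 3994 W
n = 713 rpm
ω = 2π×713/60 = 74.67 rad/s
τ = P_out/ω = 3994/74.67 = 53.5 N·m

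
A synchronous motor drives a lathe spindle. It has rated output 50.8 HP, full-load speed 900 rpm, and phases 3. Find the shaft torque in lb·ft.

297 lb·ft

P_out = 50.8 × 746 = 37897 W
ω = 2π × 900/60 = 94.25 rad/s
τ = P_out/ω = 37897/94.25 = 402.1 N·m
In lb·ft: 402.1/1.356 = 297 lb·ft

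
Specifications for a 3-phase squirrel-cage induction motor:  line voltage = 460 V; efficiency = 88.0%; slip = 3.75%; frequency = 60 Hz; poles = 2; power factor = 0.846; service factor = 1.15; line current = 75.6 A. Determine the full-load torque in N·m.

124 N·m

P_in = √3·V·I·cosφ = 1.732 × 460 × 75.6 × 0.846 = 50956 W
P_out = η·P_in = 0.88 × 50956 = 44841 W
n_s = 120×60/2 = 3600 rpm; n = 3600×(1−0.0375) = 3465 rpm
ω = 2π×3465/60 = 362.9 rad/s
τ = P_out/ω = 44841/362.9 = 124 N·m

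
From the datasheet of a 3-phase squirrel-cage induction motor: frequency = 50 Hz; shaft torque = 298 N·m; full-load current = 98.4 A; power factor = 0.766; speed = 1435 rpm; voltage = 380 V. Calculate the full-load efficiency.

ω = 2π × 1435/60 = 150.3 rad/s; P_out = τω = 298 × 150.3 = 44789 W
P_in = √3·V_L·I_L·cosφ = 1.732 × 380 × 98.4 × 0.766 = 49608 W
η = P_out / P_in = 44789 / 49608 = 0.903 = 90.3%

90.3 %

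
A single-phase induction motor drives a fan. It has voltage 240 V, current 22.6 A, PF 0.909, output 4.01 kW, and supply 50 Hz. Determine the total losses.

920 W

P_in = V·I·cosφ = 240×22.6×0.909 = 4930 W
P_out = 4010 W
Losses = P_in − P_out = 4930 − 4010 = 920 W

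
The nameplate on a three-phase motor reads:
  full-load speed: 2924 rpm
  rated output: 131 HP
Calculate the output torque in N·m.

P_out = 131 × 746 = 97726 W
ω = 2π × 2924/60 = 306.2 rad/s
τ = P_out/ω = 97726/306.2 = 319 N·m

319 N·m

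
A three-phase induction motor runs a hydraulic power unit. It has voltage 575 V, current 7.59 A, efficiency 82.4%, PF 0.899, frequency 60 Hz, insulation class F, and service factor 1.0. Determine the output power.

P_in = √3·V·I·cosφ = 1.732 × 575 × 7.59 × 0.899 = 6795 W
P_out = η·P_in = 0.824 × 6795 = 5599 W

5.6 kW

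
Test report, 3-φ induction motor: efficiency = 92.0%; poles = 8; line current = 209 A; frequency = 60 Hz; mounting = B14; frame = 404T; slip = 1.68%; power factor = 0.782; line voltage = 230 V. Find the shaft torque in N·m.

P_in = √3·V·I·cosφ = 1.732 × 230 × 209 × 0.782 = 65107 W
P_out = η·P_in = 0.92 × 65107 = 59898 W
n_s = 120×60/8 = 900 rpm; n = 900×(1−0.0168) = 885 rpm
ω = 2π×885/60 = 92.68 rad/s
τ = P_out/ω = 59898/92.68 = 646 N·m

646 N·m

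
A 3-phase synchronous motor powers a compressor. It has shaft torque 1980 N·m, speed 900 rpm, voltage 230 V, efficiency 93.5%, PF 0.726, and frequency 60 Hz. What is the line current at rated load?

690 A

ω = 2π×900/60 = 94.25 rad/s; P_out = τω = 1980 × 94.25 = 186615 W
P_in = P_out / η = 186615 / 0.935 = 199588 W
I_L = P_in / (√3·V_L·cosφ) = 199588 / (1.732 × 230 × 0.726) = 690 A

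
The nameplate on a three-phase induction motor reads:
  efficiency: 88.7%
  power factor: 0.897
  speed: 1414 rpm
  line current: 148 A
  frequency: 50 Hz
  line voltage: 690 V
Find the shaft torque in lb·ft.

P_in = √3·V·I·cosφ = 1.732 × 690 × 148 × 0.897 = 158654 W
P_out = η·P_in = 0.887 × 158654 = 140726 W
n = 1414 rpm
ω = 2π×1414/60 = 148.1 rad/s
τ = P_out/ω = 140726/148.1 = 950.2 N·m
In lb·ft: 950.2/1.356 = 701 lb·ft

701 lb·ft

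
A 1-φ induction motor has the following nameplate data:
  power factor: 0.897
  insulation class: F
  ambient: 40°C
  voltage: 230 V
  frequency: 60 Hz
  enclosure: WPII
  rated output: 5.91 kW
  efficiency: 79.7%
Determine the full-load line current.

P_out = 5.91 kW = 5910 W
P_in = P_out / η = 5910 / 0.797 = 7415 W
I = P_in / (V·cosφ) = 7415 / (230 × 0.897) = 35.9 A

35.9 A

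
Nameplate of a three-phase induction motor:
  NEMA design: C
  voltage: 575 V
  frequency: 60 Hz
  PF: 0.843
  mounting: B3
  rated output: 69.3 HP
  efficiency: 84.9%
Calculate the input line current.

P_out = 69.3 × 746 = 51698 W
P_in = P_out / η = 51698 / 0.849 = 60893 W
I_L = P_in / (√3·V_L·cosφ) = 60893 / (1.732 × 575 × 0.843) = 72.5 A

72.5 A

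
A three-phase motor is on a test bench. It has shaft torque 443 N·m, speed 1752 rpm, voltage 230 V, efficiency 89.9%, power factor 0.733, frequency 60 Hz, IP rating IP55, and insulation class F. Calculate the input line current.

310 A

ω = 2π×1752/60 = 183.5 rad/s; P_out = τω = 443 × 183.5 = 81291 W
P_in = P_out / η = 81291 / 0.899 = 90424 W
I_L = P_in / (√3·V_L·cosφ) = 90424 / (1.732 × 230 × 0.733) = 310 A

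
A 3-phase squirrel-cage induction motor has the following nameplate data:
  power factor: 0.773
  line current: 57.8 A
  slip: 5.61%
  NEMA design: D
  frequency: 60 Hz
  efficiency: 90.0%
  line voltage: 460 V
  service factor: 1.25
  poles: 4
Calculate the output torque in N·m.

P_in = √3·V·I·cosφ = 1.732 × 460 × 57.8 × 0.773 = 35597 W
P_out = η·P_in = 0.9 × 35597 = 32037 W
n_s = 120×60/4 = 1800 rpm; n = 1800×(1−0.0561) = 1699 rpm
ω = 2π×1699/60 = 177.9 rad/s
τ = P_out/ω = 32037/177.9 = 180 N·m

180 N·m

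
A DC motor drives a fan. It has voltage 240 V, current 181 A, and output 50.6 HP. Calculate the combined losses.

P_in = V·I = 240×181 = 43440 W
P_out = 50.6×746 = 37748 W
Losses = P_in − P_out = 43440 − 37748 = 5692 W

5.69 kW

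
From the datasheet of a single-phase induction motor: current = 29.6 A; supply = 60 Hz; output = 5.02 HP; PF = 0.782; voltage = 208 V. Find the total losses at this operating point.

1070 W

P_in = V·I·cosφ = 208×29.6×0.782 = 4815 W
P_out = 5.02×746 = 3745 W
Losses = P_in − P_out = 4815 − 3745 = 1070 W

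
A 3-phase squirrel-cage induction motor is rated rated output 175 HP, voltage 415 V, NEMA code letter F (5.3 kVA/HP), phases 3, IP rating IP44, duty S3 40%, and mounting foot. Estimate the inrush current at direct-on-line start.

1290 A

S_LR = 5.3 × 175 = 927.5 kVA
I_LR = S_LR/(√3·V_L) = 927500/(1.732×415) = 1290 A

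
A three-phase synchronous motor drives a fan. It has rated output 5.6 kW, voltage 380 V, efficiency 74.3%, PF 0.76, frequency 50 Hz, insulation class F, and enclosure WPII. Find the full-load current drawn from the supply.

15.1 A

P_out = 5.6 kW = 5600 W
P_in = P_out / η = 5600 / 0.743 = 7537 W
I_L = P_in / (√3·V_L·cosφ) = 7537 / (1.732 × 380 × 0.76) = 15.1 A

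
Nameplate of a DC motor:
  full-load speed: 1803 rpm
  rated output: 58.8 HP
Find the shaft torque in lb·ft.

P_out = 58.8 × 746 = 43865 W
ω = 2π × 1803/60 = 188.8 rad/s
τ = P_out/ω = 43865/188.8 = 232.3 N·m
In lb·ft: 232.3/1.356 = 171 lb·ft

171 lb·ft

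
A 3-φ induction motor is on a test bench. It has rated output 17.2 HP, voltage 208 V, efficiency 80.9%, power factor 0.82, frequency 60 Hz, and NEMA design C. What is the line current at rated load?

53.7 A

P_out = 17.2 × 746 = 12831 W
P_in = P_out / η = 12831 / 0.809 = 15860 W
I_L = P_in / (√3·V_L·cosφ) = 15860 / (1.732 × 208 × 0.82) = 53.7 A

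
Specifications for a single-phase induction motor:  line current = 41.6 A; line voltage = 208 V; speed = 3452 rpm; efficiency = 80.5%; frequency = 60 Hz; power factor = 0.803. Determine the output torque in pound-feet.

11.4 lb·ft

P_in = V·I·cosφ = 208 × 41.6 × 0.803 = 6948 W
P_out = η·P_in = 0.805 × 6948 = 5593 W
n = 3452 rpm
ω = 2π×3452/60 = 361.5 rad/s
τ = P_out/ω = 5593/361.5 = 15.47 N·m
In lb·ft: 15.47/1.356 = 11.4 lb·ft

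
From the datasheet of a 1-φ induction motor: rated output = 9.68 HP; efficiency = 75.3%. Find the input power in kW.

P_out = 9.68 × 746 = 7221 W
P_in = P_out/η = 7221/0.753 = 9590 W = 9.59 kW

9.59 kW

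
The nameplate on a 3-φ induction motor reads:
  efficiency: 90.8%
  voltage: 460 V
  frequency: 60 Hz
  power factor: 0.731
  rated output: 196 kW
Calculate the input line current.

P_out = 196 kW = 196000 W
P_in = P_out / η = 196000 / 0.908 = 215859 W
I_L = P_in / (√3·V_L·cosφ) = 215859 / (1.732 × 460 × 0.731) = 371 A

371 A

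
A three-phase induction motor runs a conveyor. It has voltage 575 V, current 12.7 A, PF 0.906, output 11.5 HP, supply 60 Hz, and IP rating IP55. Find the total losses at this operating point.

2880 W

P_in = √3·V·I·cosφ = 1.732×575×12.7×0.906 = 11459 W
P_out = 11.5×746 = 8579 W
Losses = P_in − P_out = 11459 − 8579 = 2880 W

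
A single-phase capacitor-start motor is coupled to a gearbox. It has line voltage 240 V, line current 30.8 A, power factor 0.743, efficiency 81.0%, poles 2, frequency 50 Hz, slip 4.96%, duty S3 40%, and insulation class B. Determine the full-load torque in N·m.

P_in = V·I·cosφ = 240 × 30.8 × 0.743 = 5492 W
P_out = η·P_in = 0.81 × 5492 = 4449 W
n_s = 120×50/2 = 3000 rpm; n = 3000×(1−0.0496) = 2851 rpm
ω = 2π×2851/60 = 298.6 rad/s
τ = P_out/ω = 4449/298.6 = 14.9 N·m

14.9 N·m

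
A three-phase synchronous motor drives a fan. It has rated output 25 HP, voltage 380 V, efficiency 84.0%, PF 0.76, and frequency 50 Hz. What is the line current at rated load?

P_out = 25 × 746 = 18650 W
P_in = P_out / η = 18650 / 0.840 = 22202 W
I_L = P_in / (√3·V_L·cosφ) = 22202 / (1.732 × 380 × 0.76) = 44.4 A

44.4 A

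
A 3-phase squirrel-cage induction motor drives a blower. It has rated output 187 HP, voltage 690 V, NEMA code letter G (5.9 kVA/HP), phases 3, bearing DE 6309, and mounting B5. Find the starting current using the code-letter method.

S_LR = 5.9 × 187 = 1103.3 kVA
I_LR = S_LR/(√3·V_L) = 1103300/(1.732×690) = 923 A

923 A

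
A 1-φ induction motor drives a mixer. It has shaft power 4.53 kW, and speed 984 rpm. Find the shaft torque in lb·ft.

ω = 2π × 984/60 = 103 rad/s
τ = P/ω = 4530/103 = 43.98 N·m
In lb·ft: 43.98/1.356 = 32.4 lb·ft

32.4 lb·ft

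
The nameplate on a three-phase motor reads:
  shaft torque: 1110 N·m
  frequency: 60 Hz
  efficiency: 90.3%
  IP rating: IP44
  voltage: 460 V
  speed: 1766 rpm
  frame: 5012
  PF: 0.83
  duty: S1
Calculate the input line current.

344 A

ω = 2π×1766/60 = 184.9 rad/s; P_out = τω = 1110 × 184.9 = 205239 W
P_in = P_out / η = 205239 / 0.903 = 227286 W
I_L = P_in / (√3·V_L·cosφ) = 227286 / (1.732 × 460 × 0.83) = 344 A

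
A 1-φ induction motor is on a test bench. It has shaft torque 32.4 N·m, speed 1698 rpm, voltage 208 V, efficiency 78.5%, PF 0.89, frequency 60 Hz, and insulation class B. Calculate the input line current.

ω = 2π×1698/60 = 177.8 rad/s; P_out = τω = 32.4 × 177.8 = 5761 W
P_in = P_out / η = 5761 / 0.785 = 7339 W
I = P_in / (V·cosφ) = 7339 / (208 × 0.89) = 39.6 A

39.6 A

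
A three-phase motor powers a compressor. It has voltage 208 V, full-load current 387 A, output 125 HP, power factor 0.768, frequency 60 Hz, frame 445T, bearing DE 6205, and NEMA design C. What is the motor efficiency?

87.1 %

P_out = 125 × 746 = 93250 W
P_in = √3·V_L·I_L·cosφ = 1.732 × 208 × 387 × 0.768 = 107074 W
η = P_out / P_in = 93250 / 107074 = 0.871 = 87.1%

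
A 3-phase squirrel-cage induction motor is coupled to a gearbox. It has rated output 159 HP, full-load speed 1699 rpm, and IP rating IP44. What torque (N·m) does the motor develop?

667 N·m

P_out = 159 × 746 = 118614 W
ω = 2π × 1699/60 = 177.9 rad/s
τ = P_out/ω = 118614/177.9 = 667 N·m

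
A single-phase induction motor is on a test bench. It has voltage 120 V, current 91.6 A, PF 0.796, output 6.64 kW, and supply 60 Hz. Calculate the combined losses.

P_in = V·I·cosφ = 120×91.6×0.796 = 8750 W
P_out = 6640 W
Losses = P_in − P_out = 8750 − 6640 = 2110 W

2110 W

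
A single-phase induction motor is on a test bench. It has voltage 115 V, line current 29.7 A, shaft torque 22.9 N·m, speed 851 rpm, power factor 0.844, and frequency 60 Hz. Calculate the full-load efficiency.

ω = 2π × 851/60 = 89.12 rad/s; P_out = τω = 22.9 × 89.12 = 2041 W
P_in = V·I·cosφ = 115 × 29.7 × 0.844 = 2883 W
η = P_out / P_in = 2041 / 2883 = 0.708 = 70.8%

70.8 %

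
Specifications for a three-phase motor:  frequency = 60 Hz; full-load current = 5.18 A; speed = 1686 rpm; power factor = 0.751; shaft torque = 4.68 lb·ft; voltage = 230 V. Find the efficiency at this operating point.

72.3 %

τ = 4.68 lb·ft × 1.356 = 6.346 N·m
ω = 2π × 1686/60 = 176.6 rad/s; P_out = τω = 6.346 × 176.6 = 1121 W
P_in = √3·V_L·I_L·cosφ = 1.732 × 230 × 5.18 × 0.751 = 1550 W
η = P_out / P_in = 1121 / 1550 = 0.723 = 72.3%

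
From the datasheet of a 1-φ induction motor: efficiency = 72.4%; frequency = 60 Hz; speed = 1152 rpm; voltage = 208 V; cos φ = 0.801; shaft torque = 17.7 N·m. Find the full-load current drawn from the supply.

ω = 2π×1152/60 = 120.6 rad/s; P_out = τω = 17.7 × 120.6 = 2135 W
P_in = P_out / η = 2135 / 0.724 = 2949 W
I = P_in / (V·cosφ) = 2949 / (208 × 0.801) = 17.7 A

17.7 A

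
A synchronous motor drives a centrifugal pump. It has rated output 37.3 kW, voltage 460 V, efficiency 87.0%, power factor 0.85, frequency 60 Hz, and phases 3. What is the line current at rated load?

P_out = 37.3 kW = 37300 W
P_in = P_out / η = 37300 / 0.870 = 42874 W
I_L = P_in / (√3·V_L·cosφ) = 42874 / (1.732 × 460 × 0.85) = 63.3 A

63.3 A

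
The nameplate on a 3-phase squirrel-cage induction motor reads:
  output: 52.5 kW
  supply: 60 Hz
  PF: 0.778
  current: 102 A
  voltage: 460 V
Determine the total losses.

10700 W

P_in = √3·V·I·cosφ = 1.732×460×102×0.778 = 63225 W
P_out = 52500 W
Losses = P_in − P_out = 63225 − 52500 = 10725 W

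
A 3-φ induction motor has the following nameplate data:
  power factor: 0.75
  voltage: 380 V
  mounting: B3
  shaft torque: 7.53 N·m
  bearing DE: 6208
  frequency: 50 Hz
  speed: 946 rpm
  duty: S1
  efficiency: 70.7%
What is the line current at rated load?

ω = 2π×946/60 = 99.06 rad/s; P_out = τω = 7.53 × 99.06 = 746 W
P_in = P_out / η = 746 / 0.707 = 1055 W
I_L = P_in / (√3·V_L·cosφ) = 1055 / (1.732 × 380 × 0.75) = 2.14 A

2.14 A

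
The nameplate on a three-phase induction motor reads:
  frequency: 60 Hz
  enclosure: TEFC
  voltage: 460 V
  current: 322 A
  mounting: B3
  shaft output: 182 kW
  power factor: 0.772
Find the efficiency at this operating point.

P_out = 182 kW = 182000 W
P_in = √3·V_L·I_L·cosφ = 1.732 × 460 × 322 × 0.772 = 198052 W
η = P_out / P_in = 182000 / 198052 = 0.919 = 91.9%

91.9 %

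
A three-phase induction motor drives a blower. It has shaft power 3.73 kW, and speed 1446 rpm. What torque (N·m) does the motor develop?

ω = 2π × 1446/60 = 151.4 rad/s
τ = P/ω = 3730/151.4 = 24.6 N·m

24.6 N·m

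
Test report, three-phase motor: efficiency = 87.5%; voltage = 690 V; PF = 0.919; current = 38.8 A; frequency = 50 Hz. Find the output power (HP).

50 HP

P_in = √3·V·I·cosφ = 1.732 × 690 × 38.8 × 0.919 = 42613 W
P_out = η·P_in = 0.875 × 42613 = 37286 W
= 37286/746 = 50 HP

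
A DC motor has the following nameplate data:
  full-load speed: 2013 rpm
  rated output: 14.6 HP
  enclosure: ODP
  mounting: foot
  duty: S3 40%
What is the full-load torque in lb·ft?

P_out = 14.6 × 746 = 10892 W
ω = 2π × 2013/60 = 210.8 rad/s
τ = P_out/ω = 10892/210.8 = 51.67 N·m
In lb·ft: 51.67/1.356 = 38.1 lb·ft

38.1 lb·ft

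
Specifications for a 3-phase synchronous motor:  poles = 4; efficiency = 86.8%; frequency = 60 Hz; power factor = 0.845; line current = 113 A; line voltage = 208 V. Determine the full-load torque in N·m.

158 N·m

P_in = √3·V·I·cosφ = 1.732 × 208 × 113 × 0.845 = 34399 W
P_out = η·P_in = 0.868 × 34399 = 29858 W
n = n_s = 120×60/4 = 1800 rpm (synchronous)
ω = 2π×1800/60 = 188.5 rad/s
τ = P_out/ω = 29858/188.5 = 158 N·m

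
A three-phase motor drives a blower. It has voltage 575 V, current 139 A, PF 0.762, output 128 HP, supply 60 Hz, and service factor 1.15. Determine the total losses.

P_in = √3·V·I·cosφ = 1.732×575×139×0.762 = 105484 W
P_out = 128×746 = 95488 W
Losses = P_in − P_out = 105484 − 95488 = 9996 W

10 kW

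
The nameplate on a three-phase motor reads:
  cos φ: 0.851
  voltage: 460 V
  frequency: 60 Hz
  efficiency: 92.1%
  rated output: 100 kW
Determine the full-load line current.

160 A

P_out = 100 kW = 100000 W
P_in = P_out / η = 100000 / 0.921 = 108578 W
I_L = P_in / (√3·V_L·cosφ) = 108578 / (1.732 × 460 × 0.851) = 160 A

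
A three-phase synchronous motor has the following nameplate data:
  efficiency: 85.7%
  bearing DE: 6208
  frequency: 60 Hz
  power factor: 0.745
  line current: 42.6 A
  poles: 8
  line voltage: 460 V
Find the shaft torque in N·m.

230 N·m

P_in = √3·V·I·cosφ = 1.732 × 460 × 42.6 × 0.745 = 25286 W
P_out = η·P_in = 0.857 × 25286 = 21670 W
n = n_s = 120×60/8 = 900 rpm (synchronous)
ω = 2π×900/60 = 94.25 rad/s
τ = P_out/ω = 21670/94.25 = 230 N·m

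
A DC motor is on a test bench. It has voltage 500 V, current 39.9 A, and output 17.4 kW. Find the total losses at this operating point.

P_in = V·I = 500×39.9 = 19950 W
P_out = 17400 W
Losses = P_in − P_out = 19950 − 17400 = 2550 W

2550 W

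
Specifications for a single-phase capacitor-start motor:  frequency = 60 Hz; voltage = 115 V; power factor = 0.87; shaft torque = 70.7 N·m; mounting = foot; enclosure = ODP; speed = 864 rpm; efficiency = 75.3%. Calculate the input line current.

ω = 2π×864/60 = 90.48 rad/s; P_out = τω = 70.7 × 90.48 = 6397 W
P_in = P_out / η = 6397 / 0.753 = 8495 W
I = P_in / (V·cosφ) = 8495 / (115 × 0.87) = 84.9 A

84.9 A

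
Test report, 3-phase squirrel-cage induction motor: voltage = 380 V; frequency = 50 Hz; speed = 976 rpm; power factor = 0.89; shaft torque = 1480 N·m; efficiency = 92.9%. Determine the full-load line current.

278 A

ω = 2π×976/60 = 102.2 rad/s; P_out = τω = 1480 × 102.2 = 151256 W
P_in = P_out / η = 151256 / 0.929 = 162816 W
I_L = P_in / (√3·V_L·cosφ) = 162816 / (1.732 × 380 × 0.89) = 278 A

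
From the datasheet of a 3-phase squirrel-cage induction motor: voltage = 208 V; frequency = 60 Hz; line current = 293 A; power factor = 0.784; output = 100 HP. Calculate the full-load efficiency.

P_out = 100 × 746 = 74600 W
P_in = √3·V_L·I_L·cosφ = 1.732 × 208 × 293 × 0.784 = 82755 W
η = P_out / P_in = 74600 / 82755 = 0.901 = 90.1%

90.1 %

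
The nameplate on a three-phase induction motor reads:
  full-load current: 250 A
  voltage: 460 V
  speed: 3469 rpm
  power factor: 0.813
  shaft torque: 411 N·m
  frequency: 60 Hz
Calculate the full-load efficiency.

92.2 %

ω = 2π × 3469/60 = 363.3 rad/s; P_out = τω = 411 × 363.3 = 149316 W
P_in = √3·V_L·I_L·cosφ = 1.732 × 460 × 250 × 0.813 = 161933 W
η = P_out / P_in = 149316 / 161933 = 0.922 = 92.2%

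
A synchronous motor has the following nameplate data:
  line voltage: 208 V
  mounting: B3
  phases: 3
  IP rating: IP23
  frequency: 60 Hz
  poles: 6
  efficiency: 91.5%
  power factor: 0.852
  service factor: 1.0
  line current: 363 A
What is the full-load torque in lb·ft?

598 lb·ft

P_in = √3·V·I·cosφ = 1.732 × 208 × 363 × 0.852 = 111419 W
P_out = η·P_in = 0.915 × 111419 = 101948 W
n = n_s = 120×60/6 = 1200 rpm (synchronous)
ω = 2π×1200/60 = 125.7 rad/s
τ = P_out/ω = 101948/125.7 = 811 N·m
In lb·ft: 811/1.356 = 598 lb·ft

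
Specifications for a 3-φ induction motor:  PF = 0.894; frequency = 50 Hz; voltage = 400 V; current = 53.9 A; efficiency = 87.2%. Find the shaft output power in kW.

P_in = √3·V·I·cosφ = 1.732 × 400 × 53.9 × 0.894 = 33384 W
P_out = η·P_in = 0.872 × 33384 = 29111 W

29.1 kW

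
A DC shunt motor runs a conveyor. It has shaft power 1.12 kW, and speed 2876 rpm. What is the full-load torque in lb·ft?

ω = 2π × 2876/60 = 301.2 rad/s
τ = P/ω = 1120/301.2 = 3.718 N·m
In lb·ft: 3.718/1.356 = 2.74 lb·ft

2.74 lb·ft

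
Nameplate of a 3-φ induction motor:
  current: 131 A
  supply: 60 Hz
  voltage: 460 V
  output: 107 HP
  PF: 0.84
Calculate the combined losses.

7.85 kW

P_in = √3·V·I·cosφ = 1.732×460×131×0.84 = 87671 W
P_out = 107×746 = 79822 W
Losses = P_in − P_out = 87671 − 79822 = 7849 W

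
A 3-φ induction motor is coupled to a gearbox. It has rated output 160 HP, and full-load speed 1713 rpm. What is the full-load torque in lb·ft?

P_out = 160 × 746 = 119360 W
ω = 2π × 1713/60 = 179.4 rad/s
τ = P_out/ω = 119360/179.4 = 665.3 N·m
In lb·ft: 665.3/1.356 = 491 lb·ft

491 lb·ft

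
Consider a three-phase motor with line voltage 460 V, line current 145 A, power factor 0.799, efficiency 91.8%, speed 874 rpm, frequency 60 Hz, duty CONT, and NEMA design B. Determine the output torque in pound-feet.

P_in = √3·V·I·cosφ = 1.732 × 460 × 145 × 0.799 = 92304 W
P_out = η·P_in = 0.918 × 92304 = 84735 W
n = 874 rpm
ω = 2π×874/60 = 91.53 rad/s
τ = P_out/ω = 84735/91.53 = 925.8 N·m
In lb·ft: 925.8/1.356 = 683 lb·ft

683 lb·ft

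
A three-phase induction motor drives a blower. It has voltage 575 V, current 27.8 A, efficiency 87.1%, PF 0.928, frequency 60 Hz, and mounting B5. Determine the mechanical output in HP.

30 HP

P_in = √3·V·I·cosφ = 1.732 × 575 × 27.8 × 0.928 = 25693 W
P_out = η·P_in = 0.871 × 25693 = 22379 W
= 22379/746 = 30 HP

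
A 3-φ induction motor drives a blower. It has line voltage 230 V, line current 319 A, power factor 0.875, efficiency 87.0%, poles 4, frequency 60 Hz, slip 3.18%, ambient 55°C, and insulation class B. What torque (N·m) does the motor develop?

530 N·m

P_in = √3·V·I·cosφ = 1.732 × 230 × 319 × 0.875 = 111192 W
P_out = η·P_in = 0.87 × 111192 = 96737 W
n_s = 120×60/4 = 1800 rpm; n = 1800×(1−0.0318) = 1743 rpm
ω = 2π×1743/60 = 182.5 rad/s
τ = P_out/ω = 96737/182.5 = 530 N·m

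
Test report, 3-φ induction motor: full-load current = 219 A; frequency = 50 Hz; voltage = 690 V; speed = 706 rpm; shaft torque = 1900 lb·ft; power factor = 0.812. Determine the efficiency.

89.6 %

τ = 1900 lb·ft × 1.356 = 2576 N·m
ω = 2π × 706/60 = 73.93 rad/s; P_out = τω = 2576 × 73.93 = 190444 W
P_in = √3·V_L·I_L·cosφ = 1.732 × 690 × 219 × 0.812 = 212519 W
η = P_out / P_in = 190444 / 212519 = 0.896 = 89.6%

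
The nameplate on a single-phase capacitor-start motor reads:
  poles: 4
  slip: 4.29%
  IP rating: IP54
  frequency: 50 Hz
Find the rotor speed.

1436 rpm

n_s = 120f/p = 120×50/4 = 1500 rpm
n = n_s(1 − s) = 1500 × (1 − 0.0429) = 1436 rpm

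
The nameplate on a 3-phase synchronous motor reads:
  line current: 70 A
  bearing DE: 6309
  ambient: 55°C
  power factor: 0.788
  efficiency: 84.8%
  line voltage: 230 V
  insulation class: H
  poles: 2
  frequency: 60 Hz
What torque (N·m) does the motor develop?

P_in = √3·V·I·cosφ = 1.732 × 230 × 70 × 0.788 = 21974 W
P_out = η·P_in = 0.848 × 21974 = 18634 W
n = n_s = 120×60/2 = 3600 rpm (synchronous)
ω = 2π×3600/60 = 377 rad/s
τ = P_out/ω = 18634/377 = 49.4 N·m

49.4 N·m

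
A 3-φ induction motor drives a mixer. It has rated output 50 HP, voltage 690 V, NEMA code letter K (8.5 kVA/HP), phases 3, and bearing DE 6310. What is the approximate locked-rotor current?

356 A

S_LR = 8.5 × 50 = 425 kVA
I_LR = S_LR/(√3·V_L) = 425000/(1.732×690) = 356 A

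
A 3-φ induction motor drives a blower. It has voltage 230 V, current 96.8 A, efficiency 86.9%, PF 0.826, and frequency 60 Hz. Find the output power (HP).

37.1 HP

P_in = √3·V·I·cosφ = 1.732 × 230 × 96.8 × 0.826 = 31852 W
P_out = η·P_in = 0.869 × 31852 = 27679 W
= 27679/746 = 37.1 HP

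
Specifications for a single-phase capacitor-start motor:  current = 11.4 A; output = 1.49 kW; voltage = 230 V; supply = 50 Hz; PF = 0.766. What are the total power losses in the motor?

518 W

P_in = V·I·cosφ = 230×11.4×0.766 = 2008 W
P_out = 1490 W
Losses = P_in − P_out = 2008 − 1490 = 518 W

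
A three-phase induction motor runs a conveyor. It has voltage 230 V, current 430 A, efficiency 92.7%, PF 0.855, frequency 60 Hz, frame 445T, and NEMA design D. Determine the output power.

136 kW

P_in = √3·V·I·cosφ = 1.732 × 230 × 430 × 0.855 = 146457 W
P_out = η·P_in = 0.927 × 146457 = 135766 W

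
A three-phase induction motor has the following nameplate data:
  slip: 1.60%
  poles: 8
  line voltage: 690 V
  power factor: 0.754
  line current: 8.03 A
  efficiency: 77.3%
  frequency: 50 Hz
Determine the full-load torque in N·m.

P_in = √3·V·I·cosφ = 1.732 × 690 × 8.03 × 0.754 = 7236 W
P_out = η·P_in = 0.773 × 7236 = 5593 W
n_s = 120×50/8 = 750 rpm; n = 750×(1−0.016) = 738 rpm
ω = 2π×738/60 = 77.28 rad/s
τ = P_out/ω = 5593/77.28 = 72.4 N·m

72.4 N·m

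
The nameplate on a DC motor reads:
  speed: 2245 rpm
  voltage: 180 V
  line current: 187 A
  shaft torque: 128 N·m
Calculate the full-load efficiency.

89.4 %

ω = 2π × 2245/60 = 235.1 rad/s; P_out = τω = 128 × 235.1 = 30093 W
P_in = V·I = 180 × 187 = 33660 W
η = P_out / P_in = 30093 / 33660 = 0.894 = 89.4%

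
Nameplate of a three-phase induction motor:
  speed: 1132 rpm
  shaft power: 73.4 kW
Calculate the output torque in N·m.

ω = 2π × 1132/60 = 118.5 rad/s
τ = P/ω = 73400/118.5 = 619 N·m

619 N·m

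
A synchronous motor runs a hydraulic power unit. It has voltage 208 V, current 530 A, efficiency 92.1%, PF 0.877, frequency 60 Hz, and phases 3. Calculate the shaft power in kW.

P_in = √3·V·I·cosφ = 1.732 × 208 × 530 × 0.877 = 167451 W
P_out = η·P_in = 0.921 × 167451 = 154222 W

154 kW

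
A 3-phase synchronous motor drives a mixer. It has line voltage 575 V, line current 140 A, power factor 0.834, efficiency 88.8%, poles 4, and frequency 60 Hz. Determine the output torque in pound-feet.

P_in = √3·V·I·cosφ = 1.732 × 575 × 140 × 0.834 = 116281 W
P_out = η·P_in = 0.888 × 116281 = 103258 W
n = n_s = 120×60/4 = 1800 rpm (synchronous)
ω = 2π×1800/60 = 188.5 rad/s
τ = P_out/ω = 103258/188.5 = 547.8 N·m
In lb·ft: 547.8/1.356 = 404 lb·ft

404 lb·ft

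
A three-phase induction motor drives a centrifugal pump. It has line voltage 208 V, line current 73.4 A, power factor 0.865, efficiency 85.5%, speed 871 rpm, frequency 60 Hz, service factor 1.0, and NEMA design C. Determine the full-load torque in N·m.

214 N·m

P_in = √3·V·I·cosφ = 1.732 × 208 × 73.4 × 0.865 = 22873 W
P_out = η·P_in = 0.855 × 22873 = 19556 W
n = 871 rpm
ω = 2π×871/60 = 91.21 rad/s
τ = P_out/ω = 19556/91.21 = 214 N·m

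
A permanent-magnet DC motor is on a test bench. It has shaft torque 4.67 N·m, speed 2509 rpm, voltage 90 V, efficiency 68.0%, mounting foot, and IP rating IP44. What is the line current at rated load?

ω = 2π×2509/60 = 262.7 rad/s; P_out = τω = 4.67 × 262.7 = 1227 W
P_in = P_out / η = 1227 / 0.680 = 1804 W
I = P_in / V = 1804 / 90 = 20 A

20 A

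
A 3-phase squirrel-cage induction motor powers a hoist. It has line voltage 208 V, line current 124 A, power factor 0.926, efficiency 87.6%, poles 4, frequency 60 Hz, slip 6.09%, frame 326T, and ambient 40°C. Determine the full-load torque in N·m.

P_in = √3·V·I·cosφ = 1.732 × 208 × 124 × 0.926 = 41366 W
P_out = η·P_in = 0.876 × 41366 = 36237 W
n_s = 120×60/4 = 1800 rpm; n = 1800×(1−0.0609) = 1690 rpm
ω = 2π×1690/60 = 177 rad/s
τ = P_out/ω = 36237/177 = 205 N·m

205 N·m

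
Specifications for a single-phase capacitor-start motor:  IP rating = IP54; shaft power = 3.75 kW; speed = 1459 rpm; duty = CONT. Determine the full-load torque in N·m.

ω = 2π × 1459/60 = 152.8 rad/s
τ = P/ω = 3750/152.8 = 24.5 N·m

24.5 N·m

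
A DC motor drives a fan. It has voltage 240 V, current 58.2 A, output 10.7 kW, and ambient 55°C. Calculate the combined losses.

3.27 kW

P_in = V·I = 240×58.2 = 13968 W
P_out = 10700 W
Losses = P_in − P_out = 13968 − 10700 = 3268 W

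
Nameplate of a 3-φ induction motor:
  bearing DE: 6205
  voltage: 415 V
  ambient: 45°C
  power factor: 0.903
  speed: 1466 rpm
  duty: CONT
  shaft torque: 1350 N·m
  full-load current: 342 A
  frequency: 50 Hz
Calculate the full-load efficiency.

ω = 2π × 1466/60 = 153.5 rad/s; P_out = τω = 1350 × 153.5 = 207225 W
P_in = √3·V_L·I_L·cosφ = 1.732 × 415 × 342 × 0.903 = 221978 W
η = P_out / P_in = 207225 / 221978 = 0.934 = 93.4%

93.4 %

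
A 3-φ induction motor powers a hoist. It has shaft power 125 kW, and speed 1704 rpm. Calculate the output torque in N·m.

ω = 2π × 1704/60 = 178.4 rad/s
τ = P/ω = 125000/178.4 = 701 N·m

701 N·m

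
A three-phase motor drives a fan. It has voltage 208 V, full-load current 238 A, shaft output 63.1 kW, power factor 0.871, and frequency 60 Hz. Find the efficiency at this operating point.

84.5 %

P_out = 63.1 kW = 63100 W
P_in = √3·V_L·I_L·cosφ = 1.732 × 208 × 238 × 0.871 = 74680 W
η = P_out / P_in = 63100 / 74680 = 0.845 = 84.5%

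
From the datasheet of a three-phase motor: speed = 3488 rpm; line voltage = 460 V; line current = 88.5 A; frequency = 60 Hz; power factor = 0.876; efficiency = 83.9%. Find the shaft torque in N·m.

P_in = √3·V·I·cosφ = 1.732 × 460 × 88.5 × 0.876 = 61767 W
P_out = η·P_in = 0.839 × 61767 = 51823 W
n = 3488 rpm
ω = 2π×3488/60 = 365.3 rad/s
τ = P_out/ω = 51823/365.3 = 142 N·m

142 N·m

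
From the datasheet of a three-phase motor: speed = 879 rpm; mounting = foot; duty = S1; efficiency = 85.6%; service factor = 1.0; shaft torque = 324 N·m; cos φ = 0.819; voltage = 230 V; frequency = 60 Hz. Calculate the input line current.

ω = 2π×879/60 = 92.05 rad/s; P_out = τω = 324 × 92.05 = 29824 W
P_in = P_out / η = 29824 / 0.856 = 34841 W
I_L = P_in / (√3·V_L·cosφ) = 34841 / (1.732 × 230 × 0.819) = 107 A

107 A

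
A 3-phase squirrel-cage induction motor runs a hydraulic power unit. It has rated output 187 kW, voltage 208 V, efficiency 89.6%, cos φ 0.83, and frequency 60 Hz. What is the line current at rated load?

P_out = 187 kW = 187000 W
P_in = P_out / η = 187000 / 0.896 = 208705 W
I_L = P_in / (√3·V_L·cosφ) = 208705 / (1.732 × 208 × 0.83) = 698 A

698 A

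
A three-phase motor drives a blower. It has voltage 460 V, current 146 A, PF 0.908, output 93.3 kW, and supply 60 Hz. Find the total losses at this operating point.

P_in = √3·V·I·cosφ = 1.732×460×146×0.908 = 105620 W
P_out = 93300 W
Losses = P_in − P_out = 105620 − 93300 = 12320 W

12.3 kW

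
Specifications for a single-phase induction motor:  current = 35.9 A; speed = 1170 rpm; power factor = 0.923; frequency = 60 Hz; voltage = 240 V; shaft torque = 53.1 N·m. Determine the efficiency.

81.8 %

ω = 2π × 1170/60 = 122.5 rad/s; P_out = τω = 53.1 × 122.5 = 6505 W
P_in = V·I·cosφ = 240 × 35.9 × 0.923 = 7953 W
η = P_out / P_in = 6505 / 7953 = 0.818 = 81.8%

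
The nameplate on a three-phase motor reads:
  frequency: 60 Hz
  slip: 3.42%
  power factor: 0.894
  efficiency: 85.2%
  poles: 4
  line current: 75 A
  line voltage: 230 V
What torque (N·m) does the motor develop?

P_in = √3·V·I·cosφ = 1.732 × 230 × 75 × 0.894 = 26710 W
P_out = η·P_in = 0.852 × 26710 = 22757 W
n_s = 120×60/4 = 1800 rpm; n = 1800×(1−0.0342) = 1738 rpm
ω = 2π×1738/60 = 182 rad/s
τ = P_out/ω = 22757/182 = 125 N·m

125 N·m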